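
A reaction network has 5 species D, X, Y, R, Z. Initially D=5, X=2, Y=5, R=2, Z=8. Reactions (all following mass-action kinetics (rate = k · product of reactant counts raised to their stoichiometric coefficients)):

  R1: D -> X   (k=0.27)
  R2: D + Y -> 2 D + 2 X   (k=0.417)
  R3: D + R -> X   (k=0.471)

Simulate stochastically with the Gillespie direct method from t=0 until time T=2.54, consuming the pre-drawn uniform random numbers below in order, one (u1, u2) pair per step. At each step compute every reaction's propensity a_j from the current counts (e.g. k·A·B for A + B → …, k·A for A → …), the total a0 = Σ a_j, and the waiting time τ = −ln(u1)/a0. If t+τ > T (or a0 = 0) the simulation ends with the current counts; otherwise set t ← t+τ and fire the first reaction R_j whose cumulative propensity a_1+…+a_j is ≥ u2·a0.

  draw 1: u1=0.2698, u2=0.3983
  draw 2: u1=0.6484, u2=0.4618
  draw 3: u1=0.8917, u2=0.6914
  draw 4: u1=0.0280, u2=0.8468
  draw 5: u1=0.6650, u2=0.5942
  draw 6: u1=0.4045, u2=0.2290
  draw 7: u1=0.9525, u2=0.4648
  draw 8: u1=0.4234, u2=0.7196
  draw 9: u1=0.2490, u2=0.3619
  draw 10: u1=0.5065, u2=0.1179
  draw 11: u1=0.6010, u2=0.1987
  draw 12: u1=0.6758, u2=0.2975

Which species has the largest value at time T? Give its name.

t=0.000: D=5 X=2 Y=5 R=2 Z=8
Draw 1: a1=1.350, a2=10.425, a3=4.710, a0=16.485; τ=−ln(0.2698)/16.485=0.079 → t=0.079; u2·a0=0.3983·16.485=6.566; a1=1.350 < 6.566 ≤ a1+a2=11.775 → R2 fires; D=6 X=4 Y=4 R=2 Z=8
Draw 2: a1=1.620, a2=10.008, a3=5.652, a0=17.280; τ=−ln(0.6484)/17.280=0.025 → t=0.105; u2·a0=0.4618·17.280=7.980; a1=1.620 < 7.980 ≤ a1+a2=11.628 → R2 fires; D=7 X=6 Y=3 R=2 Z=8
Draw 3: a1=1.890, a2=8.757, a3=6.594, a0=17.241; τ=−ln(0.8917)/17.241=0.007 → t=0.111; u2·a0=0.6914·17.241=11.920; a1+a2=10.647 < 11.920 ≤ a1+…+a3=17.241 → R3 fires; D=6 X=7 Y=3 R=1 Z=8
Draw 4: a1=1.620, a2=7.506, a3=2.826, a0=11.952; τ=−ln(0.0280)/11.952=0.299 → t=0.410; u2·a0=0.8468·11.952=10.121; a1+a2=9.126 < 10.121 ≤ a1+…+a3=11.952 → R3 fires; D=5 X=8 Y=3 R=0 Z=8
Draw 5: a1=1.350, a2=6.255, a3=0.000, a0=7.605; τ=−ln(0.6650)/7.605=0.054 → t=0.464; u2·a0=0.5942·7.605=4.519; a1=1.350 < 4.519 ≤ a1+a2=7.605 → R2 fires; D=6 X=10 Y=2 R=0 Z=8
Draw 6: a1=1.620, a2=5.004, a3=0.000, a0=6.624; τ=−ln(0.4045)/6.624=0.137 → t=0.601; u2·a0=0.2290·6.624=1.517 ≤ a1=1.620 → R1 fires; D=5 X=11 Y=2 R=0 Z=8
Draw 7: a1=1.350, a2=4.170, a3=0.000, a0=5.520; τ=−ln(0.9525)/5.520=0.009 → t=0.609; u2·a0=0.4648·5.520=2.566; a1=1.350 < 2.566 ≤ a1+a2=5.520 → R2 fires; D=6 X=13 Y=1 R=0 Z=8
Draw 8: a1=1.620, a2=2.502, a3=0.000, a0=4.122; τ=−ln(0.4234)/4.122=0.209 → t=0.818; u2·a0=0.7196·4.122=2.966; a1=1.620 < 2.966 ≤ a1+a2=4.122 → R2 fires; D=7 X=15 Y=0 R=0 Z=8
Draw 9: a1=1.890, a2=0.000, a3=0.000, a0=1.890; τ=−ln(0.2490)/1.890=0.736 → t=1.554; u2·a0=0.3619·1.890=0.684 ≤ a1=1.890 → R1 fires; D=6 X=16 Y=0 R=0 Z=8
Draw 10: a1=1.620, a2=0.000, a3=0.000, a0=1.620; τ=−ln(0.5065)/1.620=0.420 → t=1.973; u2·a0=0.1179·1.620=0.191 ≤ a1=1.620 → R1 fires; D=5 X=17 Y=0 R=0 Z=8
Draw 11: a1=1.350, a2=0.000, a3=0.000, a0=1.350; τ=−ln(0.6010)/1.350=0.377 → t=2.351; u2·a0=0.1987·1.350=0.268 ≤ a1=1.350 → R1 fires; D=4 X=18 Y=0 R=0 Z=8
Draw 12: a1=1.080, a2=0.000, a3=0.000, a0=1.080; τ=−ln(0.6758)/1.080=0.363 → t=2.713 > T=2.54: stop.
At T=2.54: D=4 X=18 Y=0 R=0 Z=8; the largest is X.

Dominant species at T: X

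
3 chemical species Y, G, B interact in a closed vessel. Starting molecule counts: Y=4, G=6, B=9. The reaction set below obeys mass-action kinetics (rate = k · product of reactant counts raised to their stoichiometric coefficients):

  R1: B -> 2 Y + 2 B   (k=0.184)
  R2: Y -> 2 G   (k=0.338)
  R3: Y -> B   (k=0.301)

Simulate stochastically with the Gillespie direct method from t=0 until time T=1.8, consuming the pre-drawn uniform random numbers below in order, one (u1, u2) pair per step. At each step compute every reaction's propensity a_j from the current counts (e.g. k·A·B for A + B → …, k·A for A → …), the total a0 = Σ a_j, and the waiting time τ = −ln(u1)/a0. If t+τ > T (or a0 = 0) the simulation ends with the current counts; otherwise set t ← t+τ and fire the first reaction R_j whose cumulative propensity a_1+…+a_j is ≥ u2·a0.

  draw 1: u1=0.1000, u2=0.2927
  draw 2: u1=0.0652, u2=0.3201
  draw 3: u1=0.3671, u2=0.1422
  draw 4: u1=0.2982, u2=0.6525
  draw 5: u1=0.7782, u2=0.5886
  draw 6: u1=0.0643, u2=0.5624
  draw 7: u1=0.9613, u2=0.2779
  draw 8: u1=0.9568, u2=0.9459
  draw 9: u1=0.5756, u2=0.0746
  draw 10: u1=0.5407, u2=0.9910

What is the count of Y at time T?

Y at T = 10

t=0.000: Y=4 G=6 B=9
Draw 1: a1=1.656, a2=1.352, a3=1.204, a0=4.212; τ=−ln(0.1000)/4.212=0.547 → t=0.547; u2·a0=0.2927·4.212=1.233 ≤ a1=1.656 → R1 fires; Y=6 G=6 B=10
Draw 2: a1=1.840, a2=2.028, a3=1.806, a0=5.674; τ=−ln(0.0652)/5.674=0.481 → t=1.028; u2·a0=0.3201·5.674=1.816 ≤ a1=1.840 → R1 fires; Y=8 G=6 B=11
Draw 3: a1=2.024, a2=2.704, a3=2.408, a0=7.136; τ=−ln(0.3671)/7.136=0.140 → t=1.168; u2·a0=0.1422·7.136=1.015 ≤ a1=2.024 → R1 fires; Y=10 G=6 B=12
Draw 4: a1=2.208, a2=3.380, a3=3.010, a0=8.598; τ=−ln(0.2982)/8.598=0.141 → t=1.309; u2·a0=0.6525·8.598=5.610; a1+a2=5.588 < 5.610 ≤ a1+…+a3=8.598 → R3 fires; Y=9 G=6 B=13
Draw 5: a1=2.392, a2=3.042, a3=2.709, a0=8.143; τ=−ln(0.7782)/8.143=0.031 → t=1.340; u2·a0=0.5886·8.143=4.793; a1=2.392 < 4.793 ≤ a1+a2=5.434 → R2 fires; Y=8 G=8 B=13
Draw 6: a1=2.392, a2=2.704, a3=2.408, a0=7.504; τ=−ln(0.0643)/7.504=0.366 → t=1.706; u2·a0=0.5624·7.504=4.220; a1=2.392 < 4.220 ≤ a1+a2=5.096 → R2 fires; Y=7 G=10 B=13
Draw 7: a1=2.392, a2=2.366, a3=2.107, a0=6.865; τ=−ln(0.9613)/6.865=0.006 → t=1.711; u2·a0=0.2779·6.865=1.908 ≤ a1=2.392 → R1 fires; Y=9 G=10 B=14
Draw 8: a1=2.576, a2=3.042, a3=2.709, a0=8.327; τ=−ln(0.9568)/8.327=0.005 → t=1.717; u2·a0=0.9459·8.327=7.877; a1+a2=5.618 < 7.877 ≤ a1+…+a3=8.327 → R3 fires; Y=8 G=10 B=15
Draw 9: a1=2.760, a2=2.704, a3=2.408, a0=7.872; τ=−ln(0.5756)/7.872=0.070 → t=1.787; u2·a0=0.0746·7.872=0.587 ≤ a1=2.760 → R1 fires; Y=10 G=10 B=16
Draw 10: a1=2.944, a2=3.380, a3=3.010, a0=9.334; τ=−ln(0.5407)/9.334=0.066 → t=1.853 > T=1.8: stop.
Read off Y at T=1.8: 10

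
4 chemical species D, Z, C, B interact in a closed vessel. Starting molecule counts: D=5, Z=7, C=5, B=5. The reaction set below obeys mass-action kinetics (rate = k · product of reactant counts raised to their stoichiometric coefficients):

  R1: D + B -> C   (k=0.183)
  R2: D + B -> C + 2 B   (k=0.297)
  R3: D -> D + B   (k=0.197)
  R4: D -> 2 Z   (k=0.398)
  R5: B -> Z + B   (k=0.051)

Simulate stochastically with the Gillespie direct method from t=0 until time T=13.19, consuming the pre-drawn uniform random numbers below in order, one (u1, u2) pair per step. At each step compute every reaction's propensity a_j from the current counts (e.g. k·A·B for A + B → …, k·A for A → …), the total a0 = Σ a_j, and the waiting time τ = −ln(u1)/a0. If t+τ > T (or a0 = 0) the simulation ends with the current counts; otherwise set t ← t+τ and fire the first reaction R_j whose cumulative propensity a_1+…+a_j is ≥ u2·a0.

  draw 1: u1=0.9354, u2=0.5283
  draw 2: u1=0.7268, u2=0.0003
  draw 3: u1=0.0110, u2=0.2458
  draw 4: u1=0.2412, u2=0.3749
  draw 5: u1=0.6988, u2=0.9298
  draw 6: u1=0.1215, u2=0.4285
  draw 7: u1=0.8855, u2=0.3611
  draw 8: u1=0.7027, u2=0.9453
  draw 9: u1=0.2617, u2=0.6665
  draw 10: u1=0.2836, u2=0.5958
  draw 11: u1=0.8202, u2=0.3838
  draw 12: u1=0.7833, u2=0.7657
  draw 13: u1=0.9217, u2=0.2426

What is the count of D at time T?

t=0.000: D=5 Z=7 C=5 B=5
Draw 1: a1=4.575, a2=7.425, a3=0.985, a4=1.990, a5=0.255, a0=15.230; τ=−ln(0.9354)/15.230=0.004 → t=0.004; u2·a0=0.5283·15.230=8.046; a1=4.575 < 8.046 ≤ a1+a2=12.000 → R2 fires; D=4 Z=7 C=6 B=6
Draw 2: a1=4.392, a2=7.128, a3=0.788, a4=1.592, a5=0.306, a0=14.206; τ=−ln(0.7268)/14.206=0.022 → t=0.027; u2·a0=0.0003·14.206=0.004 ≤ a1=4.392 → R1 fires; D=3 Z=7 C=7 B=5
Draw 3: a1=2.745, a2=4.455, a3=0.591, a4=1.194, a5=0.255, a0=9.240; τ=−ln(0.0110)/9.240=0.488 → t=0.515; u2·a0=0.2458·9.240=2.271 ≤ a1=2.745 → R1 fires; D=2 Z=7 C=8 B=4
Draw 4: a1=1.464, a2=2.376, a3=0.394, a4=0.796, a5=0.204, a0=5.234; τ=−ln(0.2412)/5.234=0.272 → t=0.787; u2·a0=0.3749·5.234=1.962; a1=1.464 < 1.962 ≤ a1+a2=3.840 → R2 fires; D=1 Z=7 C=9 B=5
Draw 5: a1=0.915, a2=1.485, a3=0.197, a4=0.398, a5=0.255, a0=3.250; τ=−ln(0.6988)/3.250=0.110 → t=0.897; u2·a0=0.9298·3.250=3.022; a1+…+a4=2.995 < 3.022 ≤ a1+…+a5=3.250 → R5 fires; D=1 Z=8 C=9 B=5
Draw 6: a1=0.915, a2=1.485, a3=0.197, a4=0.398, a5=0.255, a0=3.250; τ=−ln(0.1215)/3.250=0.649 → t=1.545; u2·a0=0.4285·3.250=1.393; a1=0.915 < 1.393 ≤ a1+a2=2.400 → R2 fires; D=0 Z=8 C=10 B=6
Draw 7: a1=0.000, a2=0.000, a3=0.000, a4=0.000, a5=0.306, a0=0.306; τ=−ln(0.8855)/0.306=0.397 → t=1.943; u2·a0=0.3611·0.306=0.110; a1+…+a4=0.000 < 0.110 ≤ a1+…+a5=0.306 → R5 fires; D=0 Z=9 C=10 B=6
Draw 8: a1=0.000, a2=0.000, a3=0.000, a4=0.000, a5=0.306, a0=0.306; τ=−ln(0.7027)/0.306=1.153 → t=3.096; u2·a0=0.9453·0.306=0.289; a1+…+a4=0.000 < 0.289 ≤ a1+…+a5=0.306 → R5 fires; D=0 Z=10 C=10 B=6
Draw 9: a1=0.000, a2=0.000, a3=0.000, a4=0.000, a5=0.306, a0=0.306; τ=−ln(0.2617)/0.306=4.381 → t=7.477; u2·a0=0.6665·0.306=0.204; a1+…+a4=0.000 < 0.204 ≤ a1+…+a5=0.306 → R5 fires; D=0 Z=11 C=10 B=6
Draw 10: a1=0.000, a2=0.000, a3=0.000, a4=0.000, a5=0.306, a0=0.306; τ=−ln(0.2836)/0.306=4.118 → t=11.595; u2·a0=0.5958·0.306=0.182; a1+…+a4=0.000 < 0.182 ≤ a1+…+a5=0.306 → R5 fires; D=0 Z=12 C=10 B=6
Draw 11: a1=0.000, a2=0.000, a3=0.000, a4=0.000, a5=0.306, a0=0.306; τ=−ln(0.8202)/0.306=0.648 → t=12.243; u2·a0=0.3838·0.306=0.117; a1+…+a4=0.000 < 0.117 ≤ a1+…+a5=0.306 → R5 fires; D=0 Z=13 C=10 B=6
Draw 12: a1=0.000, a2=0.000, a3=0.000, a4=0.000, a5=0.306, a0=0.306; τ=−ln(0.7833)/0.306=0.798 → t=13.041; u2·a0=0.7657·0.306=0.234; a1+…+a4=0.000 < 0.234 ≤ a1+…+a5=0.306 → R5 fires; D=0 Z=14 C=10 B=6
Draw 13: a1=0.000, a2=0.000, a3=0.000, a4=0.000, a5=0.306, a0=0.306; τ=−ln(0.9217)/0.306=0.266 → t=13.307 > T=13.19: stop.
Read off D at T=13.19: 0

D at T = 0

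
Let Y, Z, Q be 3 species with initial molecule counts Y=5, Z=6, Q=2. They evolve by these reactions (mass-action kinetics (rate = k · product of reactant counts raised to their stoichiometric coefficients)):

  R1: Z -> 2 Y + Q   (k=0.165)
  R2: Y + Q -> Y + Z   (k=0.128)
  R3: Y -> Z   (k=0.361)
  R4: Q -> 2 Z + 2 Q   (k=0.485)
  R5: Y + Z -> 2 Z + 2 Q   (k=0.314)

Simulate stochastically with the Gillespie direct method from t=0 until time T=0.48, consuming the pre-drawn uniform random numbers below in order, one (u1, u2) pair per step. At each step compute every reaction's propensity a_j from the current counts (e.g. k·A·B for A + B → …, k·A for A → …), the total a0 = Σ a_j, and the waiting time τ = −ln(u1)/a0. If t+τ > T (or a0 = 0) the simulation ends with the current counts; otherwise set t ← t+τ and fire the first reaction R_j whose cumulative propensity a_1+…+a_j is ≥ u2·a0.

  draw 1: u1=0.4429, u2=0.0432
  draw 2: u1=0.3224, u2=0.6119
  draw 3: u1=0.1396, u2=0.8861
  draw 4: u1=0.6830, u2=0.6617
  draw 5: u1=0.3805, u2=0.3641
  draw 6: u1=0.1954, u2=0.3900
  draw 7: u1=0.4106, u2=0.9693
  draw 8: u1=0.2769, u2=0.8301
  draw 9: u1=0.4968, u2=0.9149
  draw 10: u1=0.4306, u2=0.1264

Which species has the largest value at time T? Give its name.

Dominant species at T: Q

t=0.000: Y=5 Z=6 Q=2
Draw 1: a1=0.990, a2=1.280, a3=1.805, a4=0.970, a5=9.420, a0=14.465; τ=−ln(0.4429)/14.465=0.056 → t=0.056; u2·a0=0.0432·14.465=0.625 ≤ a1=0.990 → R1 fires; Y=7 Z=5 Q=3
Draw 2: a1=0.825, a2=2.688, a3=2.527, a4=1.455, a5=10.990, a0=18.485; τ=−ln(0.3224)/18.485=0.061 → t=0.118; u2·a0=0.6119·18.485=11.311; a1+…+a4=7.495 < 11.311 ≤ a1+…+a5=18.485 → R5 fires; Y=6 Z=6 Q=5
Draw 3: a1=0.990, a2=3.840, a3=2.166, a4=2.425, a5=11.304, a0=20.725; τ=−ln(0.1396)/20.725=0.095 → t=0.213; u2·a0=0.8861·20.725=18.364; a1+…+a4=9.421 < 18.364 ≤ a1+…+a5=20.725 → R5 fires; Y=5 Z=7 Q=7
Draw 4: a1=1.155, a2=4.480, a3=1.805, a4=3.395, a5=10.990, a0=21.825; τ=−ln(0.6830)/21.825=0.017 → t=0.230; u2·a0=0.6617·21.825=14.442; a1+…+a4=10.835 < 14.442 ≤ a1+…+a5=21.825 → R5 fires; Y=4 Z=8 Q=9
Draw 5: a1=1.320, a2=4.608, a3=1.444, a4=4.365, a5=10.048, a0=21.785; τ=−ln(0.3805)/21.785=0.044 → t=0.274; u2·a0=0.3641·21.785=7.932; a1+…+a3=7.372 < 7.932 ≤ a1+…+a4=11.737 → R4 fires; Y=4 Z=10 Q=10
Draw 6: a1=1.650, a2=5.120, a3=1.444, a4=4.850, a5=12.560, a0=25.624; τ=−ln(0.1954)/25.624=0.064 → t=0.338; u2·a0=0.3900·25.624=9.993; a1+…+a3=8.214 < 9.993 ≤ a1+…+a4=13.064 → R4 fires; Y=4 Z=12 Q=11
Draw 7: a1=1.980, a2=5.632, a3=1.444, a4=5.335, a5=15.072, a0=29.463; τ=−ln(0.4106)/29.463=0.030 → t=0.368; u2·a0=0.9693·29.463=28.558; a1+…+a4=14.391 < 28.558 ≤ a1+…+a5=29.463 → R5 fires; Y=3 Z=13 Q=13
Draw 8: a1=2.145, a2=4.992, a3=1.083, a4=6.305, a5=12.246, a0=26.771; τ=−ln(0.2769)/26.771=0.048 → t=0.416; u2·a0=0.8301·26.771=22.223; a1+…+a4=14.525 < 22.223 ≤ a1+…+a5=26.771 → R5 fires; Y=2 Z=14 Q=15
Draw 9: a1=2.310, a2=3.840, a3=0.722, a4=7.275, a5=8.792, a0=22.939; τ=−ln(0.4968)/22.939=0.030 → t=0.447; u2·a0=0.9149·22.939=20.987; a1+…+a4=14.147 < 20.987 ≤ a1+…+a5=22.939 → R5 fires; Y=1 Z=15 Q=17
Draw 10: a1=2.475, a2=2.176, a3=0.361, a4=8.245, a5=4.710, a0=17.967; τ=−ln(0.4306)/17.967=0.047 → t=0.494 > T=0.48: stop.
At T=0.48: Y=1 Z=15 Q=17; the largest is Q.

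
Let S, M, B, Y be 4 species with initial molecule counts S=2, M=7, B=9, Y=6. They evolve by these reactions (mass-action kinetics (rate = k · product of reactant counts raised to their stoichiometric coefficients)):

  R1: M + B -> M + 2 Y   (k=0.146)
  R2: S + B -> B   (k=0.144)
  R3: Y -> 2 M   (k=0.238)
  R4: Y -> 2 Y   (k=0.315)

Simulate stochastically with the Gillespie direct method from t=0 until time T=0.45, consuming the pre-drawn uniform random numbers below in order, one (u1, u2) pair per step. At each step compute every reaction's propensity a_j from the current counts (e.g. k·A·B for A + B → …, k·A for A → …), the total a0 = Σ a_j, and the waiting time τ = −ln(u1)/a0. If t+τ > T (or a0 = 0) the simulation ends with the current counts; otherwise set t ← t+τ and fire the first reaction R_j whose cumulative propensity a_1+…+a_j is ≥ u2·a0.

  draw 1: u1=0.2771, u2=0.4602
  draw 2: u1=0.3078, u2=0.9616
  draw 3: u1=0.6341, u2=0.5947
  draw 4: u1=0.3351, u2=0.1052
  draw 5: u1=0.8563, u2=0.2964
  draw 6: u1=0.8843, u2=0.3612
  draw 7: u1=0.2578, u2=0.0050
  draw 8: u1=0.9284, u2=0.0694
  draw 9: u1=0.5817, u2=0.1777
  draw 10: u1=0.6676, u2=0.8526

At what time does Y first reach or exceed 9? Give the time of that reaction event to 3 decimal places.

Threshold first reached at t = 0.164

t=0.000: S=2 M=7 B=9 Y=6
Draw 1: a1=9.198, a2=2.592, a3=1.428, a4=1.890, a0=15.108; τ=−ln(0.2771)/15.108=0.085 → t=0.085; u2·a0=0.4602·15.108=6.953 ≤ a1=9.198 → R1 fires; S=2 M=7 B=8 Y=8
Draw 2: a1=8.176, a2=2.304, a3=1.904, a4=2.520, a0=14.904; τ=−ln(0.3078)/14.904=0.079 → t=0.164; u2·a0=0.9616·14.904=14.332; a1+…+a3=12.384 < 14.332 ≤ a1+…+a4=14.904 → R4 fires; S=2 M=7 B=8 Y=9
Draw 3: a1=8.176, a2=2.304, a3=2.142, a4=2.835, a0=15.457; τ=−ln(0.6341)/15.457=0.029 → t=0.193; u2·a0=0.5947·15.457=9.192; a1=8.176 < 9.192 ≤ a1+a2=10.480 → R2 fires; S=1 M=7 B=8 Y=9
Draw 4: a1=8.176, a2=1.152, a3=2.142, a4=2.835, a0=14.305; τ=−ln(0.3351)/14.305=0.076 → t=0.270; u2·a0=0.1052·14.305=1.505 ≤ a1=8.176 → R1 fires; S=1 M=7 B=7 Y=11
Draw 5: a1=7.154, a2=1.008, a3=2.618, a4=3.465, a0=14.245; τ=−ln(0.8563)/14.245=0.011 → t=0.281; u2·a0=0.2964·14.245=4.222 ≤ a1=7.154 → R1 fires; S=1 M=7 B=6 Y=13
Draw 6: a1=6.132, a2=0.864, a3=3.094, a4=4.095, a0=14.185; τ=−ln(0.8843)/14.185=0.009 → t=0.289; u2·a0=0.3612·14.185=5.124 ≤ a1=6.132 → R1 fires; S=1 M=7 B=5 Y=15
Draw 7: a1=5.110, a2=0.720, a3=3.570, a4=4.725, a0=14.125; τ=−ln(0.2578)/14.125=0.096 → t=0.385; u2·a0=0.0050·14.125=0.071 ≤ a1=5.110 → R1 fires; S=1 M=7 B=4 Y=17
Draw 8: a1=4.088, a2=0.576, a3=4.046, a4=5.355, a0=14.065; τ=−ln(0.9284)/14.065=0.005 → t=0.391; u2·a0=0.0694·14.065=0.976 ≤ a1=4.088 → R1 fires; S=1 M=7 B=3 Y=19
Draw 9: a1=3.066, a2=0.432, a3=4.522, a4=5.985, a0=14.005; τ=−ln(0.5817)/14.005=0.039 → t=0.429; u2·a0=0.1777·14.005=2.489 ≤ a1=3.066 → R1 fires; S=1 M=7 B=2 Y=21
Draw 10: a1=2.044, a2=0.288, a3=4.998, a4=6.615, a0=13.945; τ=−ln(0.6676)/13.945=0.029 → t=0.458 > T=0.45: stop.
Y first becomes ≥ 9 when it reaches 9 at the event at t=0.164.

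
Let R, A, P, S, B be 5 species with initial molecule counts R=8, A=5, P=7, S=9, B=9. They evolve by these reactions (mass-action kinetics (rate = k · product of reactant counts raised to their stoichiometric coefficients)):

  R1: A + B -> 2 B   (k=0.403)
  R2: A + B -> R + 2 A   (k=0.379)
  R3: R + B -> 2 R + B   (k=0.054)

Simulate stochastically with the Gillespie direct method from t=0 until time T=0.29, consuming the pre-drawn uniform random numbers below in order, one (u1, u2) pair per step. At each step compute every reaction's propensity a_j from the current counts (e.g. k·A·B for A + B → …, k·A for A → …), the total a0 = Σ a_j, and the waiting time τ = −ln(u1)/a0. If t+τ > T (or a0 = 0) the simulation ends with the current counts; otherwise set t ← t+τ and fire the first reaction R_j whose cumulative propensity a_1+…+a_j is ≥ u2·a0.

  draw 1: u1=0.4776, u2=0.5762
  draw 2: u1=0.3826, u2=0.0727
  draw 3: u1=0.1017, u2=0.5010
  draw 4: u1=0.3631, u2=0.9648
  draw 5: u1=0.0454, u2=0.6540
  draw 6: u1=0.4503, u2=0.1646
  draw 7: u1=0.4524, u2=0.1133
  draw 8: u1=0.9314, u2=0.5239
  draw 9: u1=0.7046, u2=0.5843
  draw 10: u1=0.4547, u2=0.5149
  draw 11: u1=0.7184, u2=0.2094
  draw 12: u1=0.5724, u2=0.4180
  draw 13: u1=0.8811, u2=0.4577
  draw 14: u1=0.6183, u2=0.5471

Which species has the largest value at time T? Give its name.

Dominant species at T: R

t=0.000: R=8 A=5 P=7 S=9 B=9
Draw 1: a1=18.135, a2=17.055, a3=3.888, a0=39.078; τ=−ln(0.4776)/39.078=0.019 → t=0.019; u2·a0=0.5762·39.078=22.517; a1=18.135 < 22.517 ≤ a1+a2=35.190 → R2 fires; R=9 A=6 P=7 S=9 B=8
Draw 2: a1=19.344, a2=18.192, a3=3.888, a0=41.424; τ=−ln(0.3826)/41.424=0.023 → t=0.042; u2·a0=0.0727·41.424=3.012 ≤ a1=19.344 → R1 fires; R=9 A=5 P=7 S=9 B=9
Draw 3: a1=18.135, a2=17.055, a3=4.374, a0=39.564; τ=−ln(0.1017)/39.564=0.058 → t=0.100; u2·a0=0.5010·39.564=19.822; a1=18.135 < 19.822 ≤ a1+a2=35.190 → R2 fires; R=10 A=6 P=7 S=9 B=8
Draw 4: a1=19.344, a2=18.192, a3=4.320, a0=41.856; τ=−ln(0.3631)/41.856=0.024 → t=0.124; u2·a0=0.9648·41.856=40.383; a1+a2=37.536 < 40.383 ≤ a1+…+a3=41.856 → R3 fires; R=11 A=6 P=7 S=9 B=8
Draw 5: a1=19.344, a2=18.192, a3=4.752, a0=42.288; τ=−ln(0.0454)/42.288=0.073 → t=0.197; u2·a0=0.6540·42.288=27.656; a1=19.344 < 27.656 ≤ a1+a2=37.536 → R2 fires; R=12 A=7 P=7 S=9 B=7
Draw 6: a1=19.747, a2=18.571, a3=4.536, a0=42.854; τ=−ln(0.4503)/42.854=0.019 → t=0.216; u2·a0=0.1646·42.854=7.054 ≤ a1=19.747 → R1 fires; R=12 A=6 P=7 S=9 B=8
Draw 7: a1=19.344, a2=18.192, a3=5.184, a0=42.720; τ=−ln(0.4524)/42.720=0.019 → t=0.234; u2·a0=0.1133·42.720=4.840 ≤ a1=19.344 → R1 fires; R=12 A=5 P=7 S=9 B=9
Draw 8: a1=18.135, a2=17.055, a3=5.832, a0=41.022; τ=−ln(0.9314)/41.022=0.002 → t=0.236; u2·a0=0.5239·41.022=21.491; a1=18.135 < 21.491 ≤ a1+a2=35.190 → R2 fires; R=13 A=6 P=7 S=9 B=8
Draw 9: a1=19.344, a2=18.192, a3=5.616, a0=43.152; τ=−ln(0.7046)/43.152=0.008 → t=0.244; u2·a0=0.5843·43.152=25.214; a1=19.344 < 25.214 ≤ a1+a2=37.536 → R2 fires; R=14 A=7 P=7 S=9 B=7
Draw 10: a1=19.747, a2=18.571, a3=5.292, a0=43.610; τ=−ln(0.4547)/43.610=0.018 → t=0.262; u2·a0=0.5149·43.610=22.455; a1=19.747 < 22.455 ≤ a1+a2=38.318 → R2 fires; R=15 A=8 P=7 S=9 B=6
Draw 11: a1=19.344, a2=18.192, a3=4.860, a0=42.396; τ=−ln(0.7184)/42.396=0.008 → t=0.270; u2·a0=0.2094·42.396=8.878 ≤ a1=19.344 → R1 fires; R=15 A=7 P=7 S=9 B=7
Draw 12: a1=19.747, a2=18.571, a3=5.670, a0=43.988; τ=−ln(0.5724)/43.988=0.013 → t=0.283; u2·a0=0.4180·43.988=18.387 ≤ a1=19.747 → R1 fires; R=15 A=6 P=7 S=9 B=8
Draw 13: a1=19.344, a2=18.192, a3=6.480, a0=44.016; τ=−ln(0.8811)/44.016=0.003 → t=0.286; u2·a0=0.4577·44.016=20.146; a1=19.344 < 20.146 ≤ a1+a2=37.536 → R2 fires; R=16 A=7 P=7 S=9 B=7
Draw 14: a1=19.747, a2=18.571, a3=6.048, a0=44.366; τ=−ln(0.6183)/44.366=0.011 → t=0.297 > T=0.29: stop.
At T=0.29: R=16 A=7 P=7 S=9 B=7; the largest is R.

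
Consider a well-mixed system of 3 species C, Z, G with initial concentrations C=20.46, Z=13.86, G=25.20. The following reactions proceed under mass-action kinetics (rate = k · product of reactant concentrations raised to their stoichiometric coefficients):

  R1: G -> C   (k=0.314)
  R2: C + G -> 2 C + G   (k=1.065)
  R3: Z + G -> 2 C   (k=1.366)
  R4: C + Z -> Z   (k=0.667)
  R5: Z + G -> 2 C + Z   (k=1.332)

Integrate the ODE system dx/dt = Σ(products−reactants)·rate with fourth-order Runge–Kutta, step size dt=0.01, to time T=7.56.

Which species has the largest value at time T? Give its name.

Dominant species at T: Z

RK4 with dt=0.01: 756 steps to T=7.56. Trajectory (selected grid times):
t=0.00: C=20.46 Z=13.86 G=25.20
t=0.84: C=90.81 Z=1.42 G=0.10
t=1.68: C=42.99 Z=1.37 G=0.00
t=2.52: C=19.96 Z=1.37 G=0.00
t=3.36: C=9.26 Z=1.37 G=0.00
t=4.20: C=4.30 Z=1.37 G=0.00
t=5.04: C=1.99 Z=1.37 G=0.00
t=5.88: C=0.93 Z=1.37 G=0.00
t=6.72: C=0.43 Z=1.37 G=0.00
t=7.56: C=0.20 Z=1.37 G=0.00
At T=7.56: C=0.20 Z=1.37 G=0.00; the largest is Z.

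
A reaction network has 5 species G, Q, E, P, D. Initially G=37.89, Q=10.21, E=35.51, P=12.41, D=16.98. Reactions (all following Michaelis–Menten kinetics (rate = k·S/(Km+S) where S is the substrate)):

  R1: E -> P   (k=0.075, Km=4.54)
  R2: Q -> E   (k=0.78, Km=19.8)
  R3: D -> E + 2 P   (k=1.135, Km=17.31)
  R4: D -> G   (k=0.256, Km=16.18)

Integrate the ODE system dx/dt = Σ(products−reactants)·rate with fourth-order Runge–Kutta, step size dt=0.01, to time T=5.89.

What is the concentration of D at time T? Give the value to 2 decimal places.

D at T = 13.15

RK4 with dt=0.01: 589 steps to T=5.89. Trajectory (selected grid times):
t=0.00: G=37.89 Q=10.21 E=35.51 P=12.41 D=16.98
t=0.65: G=37.97 Q=10.04 E=36.00 P=13.18 D=16.53
t=1.31: G=38.06 Q=9.87 E=36.49 P=13.95 D=16.08
t=1.96: G=38.14 Q=9.70 E=36.97 P=14.70 D=15.65
t=2.62: G=38.22 Q=9.53 E=37.45 P=15.45 D=15.21
t=3.27: G=38.30 Q=9.37 E=37.91 P=16.18 D=14.79
t=3.93: G=38.38 Q=9.20 E=38.37 P=16.91 D=14.37
t=4.58: G=38.46 Q=9.04 E=38.82 P=17.61 D=13.96
t=5.24: G=38.54 Q=8.88 E=39.27 P=18.32 D=13.55
t=5.89: G=38.61 Q=8.73 E=39.70 P=19.01 D=13.15
Read off D at T=5.89: 13.15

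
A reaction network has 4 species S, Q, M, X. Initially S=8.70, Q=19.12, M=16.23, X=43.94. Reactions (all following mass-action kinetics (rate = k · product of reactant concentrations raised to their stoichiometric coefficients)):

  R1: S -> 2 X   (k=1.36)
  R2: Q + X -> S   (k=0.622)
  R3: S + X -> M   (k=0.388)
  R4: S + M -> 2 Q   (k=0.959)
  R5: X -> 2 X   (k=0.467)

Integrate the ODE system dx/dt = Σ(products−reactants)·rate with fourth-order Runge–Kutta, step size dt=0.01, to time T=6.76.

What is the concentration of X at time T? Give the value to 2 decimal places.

X at T = 2.17

RK4 with dt=0.01: 676 steps to T=6.76. Trajectory (selected grid times):
t=0.00: S=8.70 Q=19.12 M=16.23 X=43.94
t=0.75: S=5.49 Q=30.95 M=0.57 X=0.70
t=1.50: S=6.82 Q=23.45 M=0.40 X=1.07
t=2.25: S=6.55 Q=16.61 M=0.55 X=1.41
t=3.00: S=5.24 Q=11.79 M=0.63 X=1.58
t=3.76: S=3.90 Q=8.39 M=0.67 X=1.68
t=4.51: S=2.86 Q=5.98 M=0.70 X=1.76
t=5.26: S=2.08 Q=4.24 M=0.73 X=1.85
t=6.01: S=1.50 Q=2.96 M=0.76 X=1.98
t=6.76: S=1.08 Q=2.03 M=0.81 X=2.17
Read off X at T=6.76: 2.17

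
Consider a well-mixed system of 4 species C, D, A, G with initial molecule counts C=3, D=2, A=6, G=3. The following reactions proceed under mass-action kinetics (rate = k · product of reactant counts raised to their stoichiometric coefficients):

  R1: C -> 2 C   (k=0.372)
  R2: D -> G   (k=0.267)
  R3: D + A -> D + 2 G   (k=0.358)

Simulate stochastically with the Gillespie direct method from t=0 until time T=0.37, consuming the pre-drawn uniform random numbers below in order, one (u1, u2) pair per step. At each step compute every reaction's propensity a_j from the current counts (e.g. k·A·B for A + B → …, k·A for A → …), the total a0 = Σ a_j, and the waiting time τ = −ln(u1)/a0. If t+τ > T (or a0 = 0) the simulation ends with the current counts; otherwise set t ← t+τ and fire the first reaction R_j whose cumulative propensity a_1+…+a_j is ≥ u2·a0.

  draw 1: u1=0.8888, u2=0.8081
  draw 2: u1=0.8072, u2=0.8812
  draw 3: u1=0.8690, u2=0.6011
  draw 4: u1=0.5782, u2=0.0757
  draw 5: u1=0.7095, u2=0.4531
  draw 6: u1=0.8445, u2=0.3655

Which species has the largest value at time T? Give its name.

Dominant species at T: G

t=0.000: C=3 D=2 A=6 G=3
Draw 1: a1=1.116, a2=0.534, a3=4.296, a0=5.946; τ=−ln(0.8888)/5.946=0.020 → t=0.020; u2·a0=0.8081·5.946=4.805; a1+a2=1.650 < 4.805 ≤ a1+…+a3=5.946 → R3 fires; C=3 D=2 A=5 G=5
Draw 2: a1=1.116, a2=0.534, a3=3.580, a0=5.230; τ=−ln(0.8072)/5.230=0.041 → t=0.061; u2·a0=0.8812·5.230=4.609; a1+a2=1.650 < 4.609 ≤ a1+…+a3=5.230 → R3 fires; C=3 D=2 A=4 G=7
Draw 3: a1=1.116, a2=0.534, a3=2.864, a0=4.514; τ=−ln(0.8690)/4.514=0.031 → t=0.092; u2·a0=0.6011·4.514=2.713; a1+a2=1.650 < 2.713 ≤ a1+…+a3=4.514 → R3 fires; C=3 D=2 A=3 G=9
Draw 4: a1=1.116, a2=0.534, a3=2.148, a0=3.798; τ=−ln(0.5782)/3.798=0.144 → t=0.236; u2·a0=0.0757·3.798=0.288 ≤ a1=1.116 → R1 fires; C=4 D=2 A=3 G=9
Draw 5: a1=1.488, a2=0.534, a3=2.148, a0=4.170; τ=−ln(0.7095)/4.170=0.082 → t=0.318; u2·a0=0.4531·4.170=1.889; a1=1.488 < 1.889 ≤ a1+a2=2.022 → R2 fires; C=4 D=1 A=3 G=10
Draw 6: a1=1.488, a2=0.267, a3=1.074, a0=2.829; τ=−ln(0.8445)/2.829=0.060 → t=0.378 > T=0.37: stop.
At T=0.37: C=4 D=1 A=3 G=10; the largest is G.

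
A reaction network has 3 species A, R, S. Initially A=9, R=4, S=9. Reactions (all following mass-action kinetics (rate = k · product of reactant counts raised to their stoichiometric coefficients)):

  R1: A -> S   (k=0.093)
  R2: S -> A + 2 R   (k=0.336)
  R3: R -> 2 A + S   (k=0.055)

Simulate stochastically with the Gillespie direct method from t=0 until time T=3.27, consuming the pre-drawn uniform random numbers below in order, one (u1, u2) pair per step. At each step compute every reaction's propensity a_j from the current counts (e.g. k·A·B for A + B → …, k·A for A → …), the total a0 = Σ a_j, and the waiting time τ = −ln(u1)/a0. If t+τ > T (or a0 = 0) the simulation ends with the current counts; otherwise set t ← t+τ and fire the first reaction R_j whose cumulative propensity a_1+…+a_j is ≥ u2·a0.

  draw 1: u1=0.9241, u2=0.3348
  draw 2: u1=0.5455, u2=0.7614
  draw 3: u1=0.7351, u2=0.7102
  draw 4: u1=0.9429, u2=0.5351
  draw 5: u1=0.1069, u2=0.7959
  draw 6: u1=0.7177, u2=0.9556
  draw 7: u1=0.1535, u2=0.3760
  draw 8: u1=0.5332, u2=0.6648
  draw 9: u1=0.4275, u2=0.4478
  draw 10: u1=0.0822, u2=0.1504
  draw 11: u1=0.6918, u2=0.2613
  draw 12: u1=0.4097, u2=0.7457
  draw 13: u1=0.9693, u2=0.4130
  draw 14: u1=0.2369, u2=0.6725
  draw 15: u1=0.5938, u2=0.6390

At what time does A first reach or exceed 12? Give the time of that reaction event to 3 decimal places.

t=0.000: A=9 R=4 S=9
Draw 1: a1=0.837, a2=3.024, a3=0.220, a0=4.081; τ=−ln(0.9241)/4.081=0.019 → t=0.019; u2·a0=0.3348·4.081=1.366; a1=0.837 < 1.366 ≤ a1+a2=3.861 → R2 fires; A=10 R=6 S=8
Draw 2: a1=0.930, a2=2.688, a3=0.330, a0=3.948; τ=−ln(0.5455)/3.948=0.154 → t=0.173; u2·a0=0.7614·3.948=3.006; a1=0.930 < 3.006 ≤ a1+a2=3.618 → R2 fires; A=11 R=8 S=7
Draw 3: a1=1.023, a2=2.352, a3=0.440, a0=3.815; τ=−ln(0.7351)/3.815=0.081 → t=0.254; u2·a0=0.7102·3.815=2.709; a1=1.023 < 2.709 ≤ a1+a2=3.375 → R2 fires; A=12 R=10 S=6
Draw 4: a1=1.116, a2=2.016, a3=0.550, a0=3.682; τ=−ln(0.9429)/3.682=0.016 → t=0.269; u2·a0=0.5351·3.682=1.970; a1=1.116 < 1.970 ≤ a1+a2=3.132 → R2 fires; A=13 R=12 S=5
Draw 5: a1=1.209, a2=1.680, a3=0.660, a0=3.549; τ=−ln(0.1069)/3.549=0.630 → t=0.899; u2·a0=0.7959·3.549=2.825; a1=1.209 < 2.825 ≤ a1+a2=2.889 → R2 fires; A=14 R=14 S=4
Draw 6: a1=1.302, a2=1.344, a3=0.770, a0=3.416; τ=−ln(0.7177)/3.416=0.097 → t=0.997; u2·a0=0.9556·3.416=3.264; a1+a2=2.646 < 3.264 ≤ a1+…+a3=3.416 → R3 fires; A=16 R=13 S=5
Draw 7: a1=1.488, a2=1.680, a3=0.715, a0=3.883; τ=−ln(0.1535)/3.883=0.483 → t=1.479; u2·a0=0.3760·3.883=1.460 ≤ a1=1.488 → R1 fires; A=15 R=13 S=6
Draw 8: a1=1.395, a2=2.016, a3=0.715, a0=4.126; τ=−ln(0.5332)/4.126=0.152 → t=1.632; u2·a0=0.6648·4.126=2.743; a1=1.395 < 2.743 ≤ a1+a2=3.411 → R2 fires; A=16 R=15 S=5
Draw 9: a1=1.488, a2=1.680, a3=0.825, a0=3.993; τ=−ln(0.4275)/3.993=0.213 → t=1.844; u2·a0=0.4478·3.993=1.788; a1=1.488 < 1.788 ≤ a1+a2=3.168 → R2 fires; A=17 R=17 S=4
Draw 10: a1=1.581, a2=1.344, a3=0.935, a0=3.860; τ=−ln(0.0822)/3.860=0.647 → t=2.492; u2·a0=0.1504·3.860=0.581 ≤ a1=1.581 → R1 fires; A=16 R=17 S=5
Draw 11: a1=1.488, a2=1.680, a3=0.935, a0=4.103; τ=−ln(0.6918)/4.103=0.090 → t=2.582; u2·a0=0.2613·4.103=1.072 ≤ a1=1.488 → R1 fires; A=15 R=17 S=6
Draw 12: a1=1.395, a2=2.016, a3=0.935, a0=4.346; τ=−ln(0.4097)/4.346=0.205 → t=2.787; u2·a0=0.7457·4.346=3.241; a1=1.395 < 3.241 ≤ a1+a2=3.411 → R2 fires; A=16 R=19 S=5
Draw 13: a1=1.488, a2=1.680, a3=1.045, a0=4.213; τ=−ln(0.9693)/4.213=0.007 → t=2.794; u2·a0=0.4130·4.213=1.740; a1=1.488 < 1.740 ≤ a1+a2=3.168 → R2 fires; A=17 R=21 S=4
Draw 14: a1=1.581, a2=1.344, a3=1.155, a0=4.080; τ=−ln(0.2369)/4.080=0.353 → t=3.147; u2·a0=0.6725·4.080=2.744; a1=1.581 < 2.744 ≤ a1+a2=2.925 → R2 fires; A=18 R=23 S=3
Draw 15: a1=1.674, a2=1.008, a3=1.265, a0=3.947; τ=−ln(0.5938)/3.947=0.132 → t=3.279 > T=3.27: stop.
A first becomes ≥ 12 when it reaches 12 at the event at t=0.254.

Threshold first reached at t = 0.254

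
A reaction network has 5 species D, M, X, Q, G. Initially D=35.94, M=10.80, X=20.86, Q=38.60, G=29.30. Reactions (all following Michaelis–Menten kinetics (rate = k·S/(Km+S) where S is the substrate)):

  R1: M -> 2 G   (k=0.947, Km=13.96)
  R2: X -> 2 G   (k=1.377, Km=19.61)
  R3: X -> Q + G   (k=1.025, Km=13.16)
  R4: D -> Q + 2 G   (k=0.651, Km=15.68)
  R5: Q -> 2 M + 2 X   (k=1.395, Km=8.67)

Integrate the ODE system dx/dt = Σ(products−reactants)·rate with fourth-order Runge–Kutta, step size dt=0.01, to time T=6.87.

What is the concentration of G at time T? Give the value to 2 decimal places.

RK4 with dt=0.01: 687 steps to T=6.87. Trajectory (selected grid times):
t=0.00: D=35.94 M=10.80 X=20.86 Q=38.60 G=29.30
t=0.76: D=35.60 M=12.21 X=21.57 Q=38.56 G=32.21
t=1.53: D=35.25 M=13.61 X=22.27 Q=38.52 G=35.21
t=2.29: D=34.91 M=14.98 X=22.95 Q=38.49 G=38.24
t=3.05: D=34.57 M=16.33 X=23.61 Q=38.47 G=41.32
t=3.82: D=34.22 M=17.68 X=24.27 Q=38.44 G=44.48
t=4.58: D=33.88 M=19.00 X=24.91 Q=38.42 G=47.65
t=5.34: D=33.55 M=20.31 X=25.54 Q=38.41 G=50.85
t=6.11: D=33.20 M=21.62 X=26.17 Q=38.40 G=54.14
t=6.87: D=32.87 M=22.91 X=26.78 Q=38.39 G=57.42
Read off G at T=6.87: 57.42

G at T = 57.42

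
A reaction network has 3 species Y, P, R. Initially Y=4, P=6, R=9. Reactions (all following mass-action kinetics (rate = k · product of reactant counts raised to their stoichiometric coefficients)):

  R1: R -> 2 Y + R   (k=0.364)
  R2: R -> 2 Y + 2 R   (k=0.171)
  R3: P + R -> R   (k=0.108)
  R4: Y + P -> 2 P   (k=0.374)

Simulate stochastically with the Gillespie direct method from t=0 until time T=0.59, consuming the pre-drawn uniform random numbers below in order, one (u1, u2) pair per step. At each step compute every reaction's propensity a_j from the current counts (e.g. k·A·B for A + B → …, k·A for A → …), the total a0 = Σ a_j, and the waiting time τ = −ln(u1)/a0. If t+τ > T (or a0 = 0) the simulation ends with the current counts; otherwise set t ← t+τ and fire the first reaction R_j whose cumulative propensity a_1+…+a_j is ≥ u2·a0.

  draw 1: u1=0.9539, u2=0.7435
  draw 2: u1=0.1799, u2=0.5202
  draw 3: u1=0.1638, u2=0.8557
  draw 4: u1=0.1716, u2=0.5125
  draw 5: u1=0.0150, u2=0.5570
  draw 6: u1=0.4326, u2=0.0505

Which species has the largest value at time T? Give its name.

Dominant species at T: R

t=0.000: Y=4 P=6 R=9
Draw 1: a1=3.276, a2=1.539, a3=5.832, a4=8.976, a0=19.623; τ=−ln(0.9539)/19.623=0.002 → t=0.002; u2·a0=0.7435·19.623=14.590; a1+…+a3=10.647 < 14.590 ≤ a1+…+a4=19.623 → R4 fires; Y=3 P=7 R=9
Draw 2: a1=3.276, a2=1.539, a3=6.804, a4=7.854, a0=19.473; τ=−ln(0.1799)/19.473=0.088 → t=0.090; u2·a0=0.5202·19.473=10.130; a1+a2=4.815 < 10.130 ≤ a1+…+a3=11.619 → R3 fires; Y=3 P=6 R=9
Draw 3: a1=3.276, a2=1.539, a3=5.832, a4=6.732, a0=17.379; τ=−ln(0.1638)/17.379=0.104 → t=0.195; u2·a0=0.8557·17.379=14.871; a1+…+a3=10.647 < 14.871 ≤ a1+…+a4=17.379 → R4 fires; Y=2 P=7 R=9
Draw 4: a1=3.276, a2=1.539, a3=6.804, a4=5.236, a0=16.855; τ=−ln(0.1716)/16.855=0.105 → t=0.299; u2·a0=0.5125·16.855=8.638; a1+a2=4.815 < 8.638 ≤ a1+…+a3=11.619 → R3 fires; Y=2 P=6 R=9
Draw 5: a1=3.276, a2=1.539, a3=5.832, a4=4.488, a0=15.135; τ=−ln(0.0150)/15.135=0.277 → t=0.577; u2·a0=0.5570·15.135=8.430; a1+a2=4.815 < 8.430 ≤ a1+…+a3=10.647 → R3 fires; Y=2 P=5 R=9
Draw 6: a1=3.276, a2=1.539, a3=4.860, a4=3.740, a0=13.415; τ=−ln(0.4326)/13.415=0.062 → t=0.639 > T=0.59: stop.
At T=0.59: Y=2 P=5 R=9; the largest is R.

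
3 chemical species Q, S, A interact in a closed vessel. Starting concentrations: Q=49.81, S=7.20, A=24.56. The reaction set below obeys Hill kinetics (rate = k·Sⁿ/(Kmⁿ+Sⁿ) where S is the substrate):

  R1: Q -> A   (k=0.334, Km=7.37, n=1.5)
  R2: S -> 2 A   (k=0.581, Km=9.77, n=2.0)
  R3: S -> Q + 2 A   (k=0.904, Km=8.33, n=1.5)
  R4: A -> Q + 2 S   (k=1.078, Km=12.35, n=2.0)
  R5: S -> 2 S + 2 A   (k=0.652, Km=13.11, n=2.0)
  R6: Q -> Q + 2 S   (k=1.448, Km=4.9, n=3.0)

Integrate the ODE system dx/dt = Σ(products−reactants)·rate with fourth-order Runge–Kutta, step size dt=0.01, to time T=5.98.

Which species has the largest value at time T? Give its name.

Dominant species at T: Q

RK4 with dt=0.01: 598 steps to T=5.98. Trajectory (selected grid times):
t=0.00: Q=49.81 S=7.20 A=24.56
t=0.66: Q=50.48 S=9.91 A=25.39
t=1.33: Q=51.22 S=12.62 A=26.57
t=1.99: Q=52.01 S=15.28 A=27.97
t=2.66: Q=52.86 S=17.97 A=29.59
t=3.32: Q=53.72 S=20.62 A=31.31
t=3.99: Q=54.63 S=23.33 A=33.17
t=4.65: Q=55.55 S=26.00 A=35.08
t=5.32: Q=56.50 S=28.72 A=37.09
t=5.98: Q=57.45 S=31.42 A=39.11
At T=5.98: Q=57.45 S=31.42 A=39.11; the largest is Q.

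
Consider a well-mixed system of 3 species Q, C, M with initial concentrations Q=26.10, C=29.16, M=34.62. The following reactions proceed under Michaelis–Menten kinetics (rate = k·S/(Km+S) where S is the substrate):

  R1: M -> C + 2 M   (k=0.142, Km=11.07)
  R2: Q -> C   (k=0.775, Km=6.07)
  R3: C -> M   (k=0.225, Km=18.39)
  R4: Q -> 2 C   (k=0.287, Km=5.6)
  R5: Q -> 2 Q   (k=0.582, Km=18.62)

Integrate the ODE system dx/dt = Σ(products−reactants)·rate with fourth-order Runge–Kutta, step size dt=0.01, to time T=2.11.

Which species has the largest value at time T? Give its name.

RK4 with dt=0.01: 211 steps to T=2.11. Trajectory (selected grid times):
t=0.00: Q=26.10 C=29.16 M=34.62
t=0.23: Q=25.98 C=29.41 M=34.68
t=0.47: Q=25.85 C=29.66 M=34.74
t=0.70: Q=25.73 C=29.91 M=34.79
t=0.94: Q=25.61 C=30.16 M=34.85
t=1.17: Q=25.49 C=30.41 M=34.91
t=1.41: Q=25.36 C=30.66 M=34.97
t=1.64: Q=25.24 C=30.91 M=35.03
t=1.88: Q=25.11 C=31.16 M=35.09
t=2.11: Q=24.99 C=31.41 M=35.14
At T=2.11: Q=24.99 C=31.41 M=35.14; the largest is M.

Dominant species at T: M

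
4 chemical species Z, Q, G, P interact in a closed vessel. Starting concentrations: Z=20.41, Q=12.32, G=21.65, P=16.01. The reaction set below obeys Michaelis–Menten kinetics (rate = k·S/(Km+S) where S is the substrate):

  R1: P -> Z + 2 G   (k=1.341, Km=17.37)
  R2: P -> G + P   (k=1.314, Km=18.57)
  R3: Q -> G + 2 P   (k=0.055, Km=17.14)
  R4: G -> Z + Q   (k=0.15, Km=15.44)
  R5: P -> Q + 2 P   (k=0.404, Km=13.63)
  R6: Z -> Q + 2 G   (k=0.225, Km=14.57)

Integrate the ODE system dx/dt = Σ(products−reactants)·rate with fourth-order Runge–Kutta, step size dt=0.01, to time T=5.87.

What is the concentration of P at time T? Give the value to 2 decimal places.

P at T = 13.90

RK4 with dt=0.01: 587 steps to T=5.87. Trajectory (selected grid times):
t=0.00: Z=20.41 Q=12.32 G=21.65 P=16.01
t=0.65: Z=20.80 Q=12.59 G=23.01 P=15.77
t=1.30: Z=21.18 Q=12.86 G=24.35 P=15.52
t=1.96: Z=21.57 Q=13.14 G=25.71 P=15.28
t=2.61: Z=21.95 Q=13.41 G=27.03 P=15.04
t=3.26: Z=22.33 Q=13.68 G=28.35 P=14.81
t=3.91: Z=22.70 Q=13.95 G=29.65 P=14.58
t=4.57: Z=23.08 Q=14.23 G=30.97 P=14.35
t=5.22: Z=23.45 Q=14.50 G=32.26 P=14.12
t=5.87: Z=23.81 Q=14.78 G=33.53 P=13.90
Read off P at T=5.87: 13.90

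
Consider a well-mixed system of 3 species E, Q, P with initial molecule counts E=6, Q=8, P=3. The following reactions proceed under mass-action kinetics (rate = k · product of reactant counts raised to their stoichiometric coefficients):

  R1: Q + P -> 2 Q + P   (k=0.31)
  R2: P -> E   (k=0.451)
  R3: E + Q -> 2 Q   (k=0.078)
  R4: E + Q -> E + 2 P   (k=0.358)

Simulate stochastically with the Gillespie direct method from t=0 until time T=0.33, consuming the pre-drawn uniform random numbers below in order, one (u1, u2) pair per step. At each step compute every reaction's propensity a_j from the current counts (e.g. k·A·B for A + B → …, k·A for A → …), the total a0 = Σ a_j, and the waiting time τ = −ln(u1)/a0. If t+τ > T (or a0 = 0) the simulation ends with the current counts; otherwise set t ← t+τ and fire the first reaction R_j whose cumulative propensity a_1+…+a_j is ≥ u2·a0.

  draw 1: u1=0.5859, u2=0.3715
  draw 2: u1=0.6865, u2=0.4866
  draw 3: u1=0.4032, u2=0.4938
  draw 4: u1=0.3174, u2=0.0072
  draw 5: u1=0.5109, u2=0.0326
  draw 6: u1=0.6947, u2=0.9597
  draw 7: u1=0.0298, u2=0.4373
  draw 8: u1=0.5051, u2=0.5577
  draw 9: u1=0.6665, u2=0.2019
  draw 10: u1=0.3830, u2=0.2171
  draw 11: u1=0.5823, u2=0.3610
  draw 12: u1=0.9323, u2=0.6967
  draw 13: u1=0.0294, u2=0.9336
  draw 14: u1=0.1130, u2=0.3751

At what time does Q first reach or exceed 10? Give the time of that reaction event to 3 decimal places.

Threshold first reached at t = 0.095

t=0.000: E=6 Q=8 P=3
Draw 1: a1=7.440, a2=1.353, a3=3.744, a4=17.184, a0=29.721; τ=−ln(0.5859)/29.721=0.018 → t=0.018; u2·a0=0.3715·29.721=11.041; a1+a2=8.793 < 11.041 ≤ a1+…+a3=12.537 → R3 fires; E=5 Q=9 P=3
Draw 2: a1=8.370, a2=1.353, a3=3.510, a4=16.110, a0=29.343; τ=−ln(0.6865)/29.343=0.013 → t=0.031; u2·a0=0.4866·29.343=14.278; a1+…+a3=13.233 < 14.278 ≤ a1+…+a4=29.343 → R4 fires; E=5 Q=8 P=5
Draw 3: a1=12.400, a2=2.255, a3=3.120, a4=14.320, a0=32.095; τ=−ln(0.4032)/32.095=0.028 → t=0.059; u2·a0=0.4938·32.095=15.849; a1+a2=14.655 < 15.849 ≤ a1+…+a3=17.775 → R3 fires; E=4 Q=9 P=5
Draw 4: a1=13.950, a2=2.255, a3=2.808, a4=12.888, a0=31.901; τ=−ln(0.3174)/31.901=0.036 → t=0.095; u2·a0=0.0072·31.901=0.230 ≤ a1=13.950 → R1 fires; E=4 Q=10 P=5
Draw 5: a1=15.500, a2=2.255, a3=3.120, a4=14.320, a0=35.195; τ=−ln(0.5109)/35.195=0.019 → t=0.114; u2·a0=0.0326·35.195=1.147 ≤ a1=15.500 → R1 fires; E=4 Q=11 P=5
Draw 6: a1=17.050, a2=2.255, a3=3.432, a4=15.752, a0=38.489; τ=−ln(0.6947)/38.489=0.009 → t=0.124; u2·a0=0.9597·38.489=36.938; a1+…+a3=22.737 < 36.938 ≤ a1+…+a4=38.489 → R4 fires; E=4 Q=10 P=7
Draw 7: a1=21.700, a2=3.157, a3=3.120, a4=14.320, a0=42.297; τ=−ln(0.0298)/42.297=0.083 → t=0.207; u2·a0=0.4373·42.297=18.496 ≤ a1=21.700 → R1 fires; E=4 Q=11 P=7
Draw 8: a1=23.870, a2=3.157, a3=3.432, a4=15.752, a0=46.211; τ=−ln(0.5051)/46.211=0.015 → t=0.221; u2·a0=0.5577·46.211=25.772; a1=23.870 < 25.772 ≤ a1+a2=27.027 → R2 fires; E=5 Q=11 P=6
Draw 9: a1=20.460, a2=2.706, a3=4.290, a4=19.690, a0=47.146; τ=−ln(0.6665)/47.146=0.009 → t=0.230; u2·a0=0.2019·47.146=9.519 ≤ a1=20.460 → R1 fires; E=5 Q=12 P=6
Draw 10: a1=22.320, a2=2.706, a3=4.680, a4=21.480, a0=51.186; τ=−ln(0.3830)/51.186=0.019 → t=0.249; u2·a0=0.2171·51.186=11.112 ≤ a1=22.320 → R1 fires; E=5 Q=13 P=6
Draw 11: a1=24.180, a2=2.706, a3=5.070, a4=23.270, a0=55.226; τ=−ln(0.5823)/55.226=0.010 → t=0.259; u2·a0=0.3610·55.226=19.937 ≤ a1=24.180 → R1 fires; E=5 Q=14 P=6
Draw 12: a1=26.040, a2=2.706, a3=5.460, a4=25.060, a0=59.266; τ=−ln(0.9323)/59.266=0.001 → t=0.260; u2·a0=0.6967·59.266=41.291; a1+…+a3=34.206 < 41.291 ≤ a1+…+a4=59.266 → R4 fires; E=5 Q=13 P=8
Draw 13: a1=32.240, a2=3.608, a3=5.070, a4=23.270, a0=64.188; τ=−ln(0.0294)/64.188=0.055 → t=0.315; u2·a0=0.9336·64.188=59.926; a1+…+a3=40.918 < 59.926 ≤ a1+…+a4=64.188 → R4 fires; E=5 Q=12 P=10
Draw 14: a1=37.200, a2=4.510, a3=4.680, a4=21.480, a0=67.870; τ=−ln(0.1130)/67.870=0.032 → t=0.347 > T=0.33: stop.
Q first becomes ≥ 10 when it reaches 10 at the event at t=0.095.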